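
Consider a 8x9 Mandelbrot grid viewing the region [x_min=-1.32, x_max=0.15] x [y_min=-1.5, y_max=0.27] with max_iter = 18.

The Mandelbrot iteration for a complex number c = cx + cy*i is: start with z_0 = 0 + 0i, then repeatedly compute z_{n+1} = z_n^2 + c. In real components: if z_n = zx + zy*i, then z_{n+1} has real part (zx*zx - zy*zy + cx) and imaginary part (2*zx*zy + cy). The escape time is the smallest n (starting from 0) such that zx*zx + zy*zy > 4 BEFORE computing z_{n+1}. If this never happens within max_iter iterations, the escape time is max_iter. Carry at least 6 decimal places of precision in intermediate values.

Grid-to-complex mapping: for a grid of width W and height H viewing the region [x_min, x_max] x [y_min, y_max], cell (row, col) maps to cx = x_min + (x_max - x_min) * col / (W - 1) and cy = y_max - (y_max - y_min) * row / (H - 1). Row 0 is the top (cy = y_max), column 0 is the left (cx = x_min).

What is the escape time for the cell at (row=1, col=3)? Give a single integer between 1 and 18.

Answer: 18

Derivation:
z_0 = 0 + 0i, c = -0.6900 + 0.0488i
Iter 1: z = -0.6900 + 0.0488i, |z|^2 = 0.4785
Iter 2: z = -0.2163 + -0.0185i, |z|^2 = 0.0471
Iter 3: z = -0.6436 + 0.0568i, |z|^2 = 0.4174
Iter 4: z = -0.2790 + -0.0243i, |z|^2 = 0.0785
Iter 5: z = -0.6127 + 0.0623i, |z|^2 = 0.3793
Iter 6: z = -0.3185 + -0.0276i, |z|^2 = 0.1022
Iter 7: z = -0.5894 + 0.0663i, |z|^2 = 0.3517
Iter 8: z = -0.3471 + -0.0294i, |z|^2 = 0.1213
Iter 9: z = -0.5704 + 0.0692i, |z|^2 = 0.3302
Iter 10: z = -0.3694 + -0.0302i, |z|^2 = 0.1374
Iter 11: z = -0.5544 + 0.0710i, |z|^2 = 0.3125
Iter 12: z = -0.3876 + -0.0300i, |z|^2 = 0.1512
Iter 13: z = -0.5406 + 0.0720i, |z|^2 = 0.2975
Iter 14: z = -0.4029 + -0.0291i, |z|^2 = 0.1632
Iter 15: z = -0.5285 + 0.0722i, |z|^2 = 0.2846
Iter 16: z = -0.4159 + -0.0276i, |z|^2 = 0.1737
Iter 17: z = -0.5178 + 0.0717i, |z|^2 = 0.2733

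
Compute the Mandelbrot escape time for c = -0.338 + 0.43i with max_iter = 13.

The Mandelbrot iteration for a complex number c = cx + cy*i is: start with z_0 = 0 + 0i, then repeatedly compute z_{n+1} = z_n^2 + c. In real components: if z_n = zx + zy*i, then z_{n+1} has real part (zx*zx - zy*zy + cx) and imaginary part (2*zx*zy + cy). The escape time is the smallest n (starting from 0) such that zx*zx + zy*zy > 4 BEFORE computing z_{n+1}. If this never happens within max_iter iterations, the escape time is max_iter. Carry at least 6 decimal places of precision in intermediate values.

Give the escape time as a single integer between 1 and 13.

Answer: 13

Derivation:
z_0 = 0 + 0i, c = -0.3380 + 0.4300i
Iter 1: z = -0.3380 + 0.4300i, |z|^2 = 0.2991
Iter 2: z = -0.4087 + 0.1393i, |z|^2 = 0.1864
Iter 3: z = -0.1904 + 0.3161i, |z|^2 = 0.1362
Iter 4: z = -0.4017 + 0.3096i, |z|^2 = 0.2572
Iter 5: z = -0.2725 + 0.1813i, |z|^2 = 0.1071
Iter 6: z = -0.2966 + 0.3312i, |z|^2 = 0.1977
Iter 7: z = -0.3597 + 0.2335i, |z|^2 = 0.1839
Iter 8: z = -0.2631 + 0.2620i, |z|^2 = 0.1379
Iter 9: z = -0.3374 + 0.2921i, |z|^2 = 0.1992
Iter 10: z = -0.3095 + 0.2329i, |z|^2 = 0.1500
Iter 11: z = -0.2964 + 0.2858i, |z|^2 = 0.1696
Iter 12: z = -0.3318 + 0.2605i, |z|^2 = 0.1780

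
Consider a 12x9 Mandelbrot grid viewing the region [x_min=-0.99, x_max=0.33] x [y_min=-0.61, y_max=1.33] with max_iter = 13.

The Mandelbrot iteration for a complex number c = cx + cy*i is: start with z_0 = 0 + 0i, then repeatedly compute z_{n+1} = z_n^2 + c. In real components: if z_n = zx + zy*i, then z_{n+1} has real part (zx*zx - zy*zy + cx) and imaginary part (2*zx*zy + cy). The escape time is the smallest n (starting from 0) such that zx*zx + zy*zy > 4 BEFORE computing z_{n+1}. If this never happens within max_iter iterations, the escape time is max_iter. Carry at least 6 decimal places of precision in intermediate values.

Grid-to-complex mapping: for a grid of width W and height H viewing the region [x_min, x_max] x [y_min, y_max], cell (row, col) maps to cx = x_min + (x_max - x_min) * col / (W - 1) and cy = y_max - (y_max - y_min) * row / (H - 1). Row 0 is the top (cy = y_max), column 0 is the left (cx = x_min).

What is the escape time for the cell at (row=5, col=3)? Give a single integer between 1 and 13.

z_0 = 0 + 0i, c = -0.6300 + 0.1175i
Iter 1: z = -0.6300 + 0.1175i, |z|^2 = 0.4107
Iter 2: z = -0.2469 + -0.0306i, |z|^2 = 0.0619
Iter 3: z = -0.5700 + 0.1326i, |z|^2 = 0.3424
Iter 4: z = -0.3227 + -0.0336i, |z|^2 = 0.1053
Iter 5: z = -0.5270 + 0.1392i, |z|^2 = 0.2971
Iter 6: z = -0.3717 + -0.0292i, |z|^2 = 0.1390
Iter 7: z = -0.4927 + 0.1392i, |z|^2 = 0.2622
Iter 8: z = -0.4066 + -0.0197i, |z|^2 = 0.1657
Iter 9: z = -0.4651 + 0.1335i, |z|^2 = 0.2341
Iter 10: z = -0.4315 + -0.0067i, |z|^2 = 0.1863
Iter 11: z = -0.4438 + 0.1233i, |z|^2 = 0.2122
Iter 12: z = -0.4482 + 0.0081i, |z|^2 = 0.2010

Answer: 13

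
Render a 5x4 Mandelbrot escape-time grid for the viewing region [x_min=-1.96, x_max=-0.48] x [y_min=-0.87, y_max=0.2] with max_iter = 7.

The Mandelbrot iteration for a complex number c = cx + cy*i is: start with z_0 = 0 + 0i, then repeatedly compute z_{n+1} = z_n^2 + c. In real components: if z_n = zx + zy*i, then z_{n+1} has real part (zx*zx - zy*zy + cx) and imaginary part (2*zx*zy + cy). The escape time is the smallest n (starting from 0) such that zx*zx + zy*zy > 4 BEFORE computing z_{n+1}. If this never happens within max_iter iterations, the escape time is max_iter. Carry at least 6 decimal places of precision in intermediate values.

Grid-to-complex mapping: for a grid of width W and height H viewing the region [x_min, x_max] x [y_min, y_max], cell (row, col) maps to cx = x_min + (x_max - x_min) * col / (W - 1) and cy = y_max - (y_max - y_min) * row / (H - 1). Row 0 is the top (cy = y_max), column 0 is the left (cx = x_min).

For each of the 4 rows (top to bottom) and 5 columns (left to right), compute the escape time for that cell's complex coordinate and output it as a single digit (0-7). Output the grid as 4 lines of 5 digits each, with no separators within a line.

Answer: 35777
35777
13467
13345

Derivation:
(row=0, col=0): c = -1.9600 + 0.2000i → escape time 3
(row=0, col=1): c = -1.5900 + 0.2000i → escape time 5
(row=0, col=2): c = -1.2200 + 0.2000i → escape time 7
(row=0, col=3): c = -0.8500 + 0.2000i → escape time 7
(row=0, col=4): c = -0.4800 + 0.2000i → escape time 7
(row=1, col=0): c = -1.9600 + -0.1567i → escape time 3
(row=1, col=1): c = -1.5900 + -0.1567i → escape time 5
(row=1, col=2): c = -1.2200 + -0.1567i → escape time 7
(row=1, col=3): c = -0.8500 + -0.1567i → escape time 7
(row=1, col=4): c = -0.4800 + -0.1567i → escape time 7
(row=2, col=0): c = -1.9600 + -0.5133i → escape time 1
(row=2, col=1): c = -1.5900 + -0.5133i → escape time 3
(row=2, col=2): c = -1.2200 + -0.5133i → escape time 4
(row=2, col=3): c = -0.8500 + -0.5133i → escape time 6
(row=2, col=4): c = -0.4800 + -0.5133i → escape time 7
(row=3, col=0): c = -1.9600 + -0.8700i → escape time 1
(row=3, col=1): c = -1.5900 + -0.8700i → escape time 3
(row=3, col=2): c = -1.2200 + -0.8700i → escape time 3
(row=3, col=3): c = -0.8500 + -0.8700i → escape time 4
(row=3, col=4): c = -0.4800 + -0.8700i → escape time 5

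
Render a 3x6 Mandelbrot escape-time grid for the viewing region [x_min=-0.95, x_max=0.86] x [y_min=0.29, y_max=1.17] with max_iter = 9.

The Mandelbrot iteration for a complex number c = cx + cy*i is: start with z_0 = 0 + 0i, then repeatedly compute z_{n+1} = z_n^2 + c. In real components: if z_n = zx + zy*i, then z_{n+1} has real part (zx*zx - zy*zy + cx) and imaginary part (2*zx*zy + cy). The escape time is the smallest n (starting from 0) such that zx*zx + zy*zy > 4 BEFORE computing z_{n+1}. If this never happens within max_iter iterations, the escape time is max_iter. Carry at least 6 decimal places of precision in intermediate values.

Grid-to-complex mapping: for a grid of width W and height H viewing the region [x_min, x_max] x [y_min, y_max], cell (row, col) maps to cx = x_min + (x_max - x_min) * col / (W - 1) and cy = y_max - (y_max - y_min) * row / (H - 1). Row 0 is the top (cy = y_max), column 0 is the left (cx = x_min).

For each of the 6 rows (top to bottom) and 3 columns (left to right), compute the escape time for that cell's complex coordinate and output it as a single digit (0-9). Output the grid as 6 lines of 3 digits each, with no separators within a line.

Answer: 332
392
392
492
593
993

Derivation:
(row=0, col=0): c = -0.9500 + 1.1700i → escape time 3
(row=0, col=1): c = -0.0450 + 1.1700i → escape time 3
(row=0, col=2): c = 0.8600 + 1.1700i → escape time 2
(row=1, col=0): c = -0.9500 + 0.9940i → escape time 3
(row=1, col=1): c = -0.0450 + 0.9940i → escape time 9
(row=1, col=2): c = 0.8600 + 0.9940i → escape time 2
(row=2, col=0): c = -0.9500 + 0.8180i → escape time 3
(row=2, col=1): c = -0.0450 + 0.8180i → escape time 9
(row=2, col=2): c = 0.8600 + 0.8180i → escape time 2
(row=3, col=0): c = -0.9500 + 0.6420i → escape time 4
(row=3, col=1): c = -0.0450 + 0.6420i → escape time 9
(row=3, col=2): c = 0.8600 + 0.6420i → escape time 2
(row=4, col=0): c = -0.9500 + 0.4660i → escape time 5
(row=4, col=1): c = -0.0450 + 0.4660i → escape time 9
(row=4, col=2): c = 0.8600 + 0.4660i → escape time 3
(row=5, col=0): c = -0.9500 + 0.2900i → escape time 9
(row=5, col=1): c = -0.0450 + 0.2900i → escape time 9
(row=5, col=2): c = 0.8600 + 0.2900i → escape time 3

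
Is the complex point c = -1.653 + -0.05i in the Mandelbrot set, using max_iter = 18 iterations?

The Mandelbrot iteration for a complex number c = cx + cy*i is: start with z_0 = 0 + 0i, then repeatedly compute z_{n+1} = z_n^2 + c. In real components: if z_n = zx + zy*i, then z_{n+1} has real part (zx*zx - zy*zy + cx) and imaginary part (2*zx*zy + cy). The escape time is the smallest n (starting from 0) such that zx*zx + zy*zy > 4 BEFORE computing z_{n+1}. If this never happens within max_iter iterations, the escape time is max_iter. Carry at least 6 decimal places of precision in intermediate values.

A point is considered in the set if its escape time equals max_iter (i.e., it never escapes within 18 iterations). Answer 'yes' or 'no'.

Answer: no

Derivation:
z_0 = 0 + 0i, c = -1.6530 + -0.0500i
Iter 1: z = -1.6530 + -0.0500i, |z|^2 = 2.7349
Iter 2: z = 1.0769 + 0.1153i, |z|^2 = 1.1730
Iter 3: z = -0.5066 + 0.1983i, |z|^2 = 0.2959
Iter 4: z = -1.4357 + -0.2509i, |z|^2 = 2.1243
Iter 5: z = 0.3454 + 0.6706i, |z|^2 = 0.5689
Iter 6: z = -1.9834 + 0.4132i, |z|^2 = 4.1045
Escaped at iteration 6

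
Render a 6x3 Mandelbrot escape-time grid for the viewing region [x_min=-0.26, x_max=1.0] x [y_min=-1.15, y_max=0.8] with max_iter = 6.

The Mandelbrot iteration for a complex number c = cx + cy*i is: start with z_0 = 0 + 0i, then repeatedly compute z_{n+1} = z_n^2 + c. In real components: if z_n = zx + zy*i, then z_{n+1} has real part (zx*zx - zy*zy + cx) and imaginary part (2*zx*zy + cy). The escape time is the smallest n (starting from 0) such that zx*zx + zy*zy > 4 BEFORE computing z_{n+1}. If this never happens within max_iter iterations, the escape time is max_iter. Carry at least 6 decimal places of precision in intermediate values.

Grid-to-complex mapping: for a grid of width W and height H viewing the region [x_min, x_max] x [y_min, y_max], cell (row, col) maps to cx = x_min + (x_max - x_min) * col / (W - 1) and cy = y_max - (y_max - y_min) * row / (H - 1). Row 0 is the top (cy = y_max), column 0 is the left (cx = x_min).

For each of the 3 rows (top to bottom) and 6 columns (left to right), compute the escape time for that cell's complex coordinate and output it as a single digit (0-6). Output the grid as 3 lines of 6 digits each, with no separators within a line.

(row=0, col=0): c = -0.2600 + 0.8000i → escape time 6
(row=0, col=1): c = -0.0080 + 0.8000i → escape time 6
(row=0, col=2): c = 0.2440 + 0.8000i → escape time 5
(row=0, col=3): c = 0.4960 + 0.8000i → escape time 3
(row=0, col=4): c = 0.7480 + 0.8000i → escape time 2
(row=0, col=5): c = 1.0000 + 0.8000i → escape time 2
(row=1, col=0): c = -0.2600 + -0.1750i → escape time 6
(row=1, col=1): c = -0.0080 + -0.1750i → escape time 6
(row=1, col=2): c = 0.2440 + -0.1750i → escape time 6
(row=1, col=3): c = 0.4960 + -0.1750i → escape time 5
(row=1, col=4): c = 0.7480 + -0.1750i → escape time 3
(row=1, col=5): c = 1.0000 + -0.1750i → escape time 2
(row=2, col=0): c = -0.2600 + -1.1500i → escape time 4
(row=2, col=1): c = -0.0080 + -1.1500i → escape time 4
(row=2, col=2): c = 0.2440 + -1.1500i → escape time 3
(row=2, col=3): c = 0.4960 + -1.1500i → escape time 2
(row=2, col=4): c = 0.7480 + -1.1500i → escape time 2
(row=2, col=5): c = 1.0000 + -1.1500i → escape time 2

Answer: 665322
666532
443222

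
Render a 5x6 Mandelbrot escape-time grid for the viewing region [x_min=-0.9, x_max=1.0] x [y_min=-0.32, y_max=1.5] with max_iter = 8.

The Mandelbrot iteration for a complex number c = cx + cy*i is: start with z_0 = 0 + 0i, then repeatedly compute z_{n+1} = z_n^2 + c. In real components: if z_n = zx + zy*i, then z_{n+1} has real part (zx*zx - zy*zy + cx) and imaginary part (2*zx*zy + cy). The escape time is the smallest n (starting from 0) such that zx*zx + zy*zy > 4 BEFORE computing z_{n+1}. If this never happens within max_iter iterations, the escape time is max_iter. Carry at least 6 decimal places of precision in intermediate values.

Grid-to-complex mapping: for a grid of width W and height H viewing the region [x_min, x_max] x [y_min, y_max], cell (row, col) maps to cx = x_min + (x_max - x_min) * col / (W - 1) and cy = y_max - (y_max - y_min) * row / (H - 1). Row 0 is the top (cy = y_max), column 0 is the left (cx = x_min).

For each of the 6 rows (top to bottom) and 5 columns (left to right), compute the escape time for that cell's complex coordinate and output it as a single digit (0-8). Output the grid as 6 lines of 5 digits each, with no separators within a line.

(row=0, col=0): c = -0.9000 + 1.5000i → escape time 2
(row=0, col=1): c = -0.4250 + 1.5000i → escape time 2
(row=0, col=2): c = 0.0500 + 1.5000i → escape time 2
(row=0, col=3): c = 0.5250 + 1.5000i → escape time 2
(row=0, col=4): c = 1.0000 + 1.5000i → escape time 2
(row=1, col=0): c = -0.9000 + 1.1360i → escape time 3
(row=1, col=1): c = -0.4250 + 1.1360i → escape time 4
(row=1, col=2): c = 0.0500 + 1.1360i → escape time 4
(row=1, col=3): c = 0.5250 + 1.1360i → escape time 2
(row=1, col=4): c = 1.0000 + 1.1360i → escape time 2
(row=2, col=0): c = -0.9000 + 0.7720i → escape time 4
(row=2, col=1): c = -0.4250 + 0.7720i → escape time 6
(row=2, col=2): c = 0.0500 + 0.7720i → escape time 8
(row=2, col=3): c = 0.5250 + 0.7720i → escape time 3
(row=2, col=4): c = 1.0000 + 0.7720i → escape time 2
(row=3, col=0): c = -0.9000 + 0.4080i → escape time 7
(row=3, col=1): c = -0.4250 + 0.4080i → escape time 8
(row=3, col=2): c = 0.0500 + 0.4080i → escape time 8
(row=3, col=3): c = 0.5250 + 0.4080i → escape time 5
(row=3, col=4): c = 1.0000 + 0.4080i → escape time 2
(row=4, col=0): c = -0.9000 + 0.0440i → escape time 8
(row=4, col=1): c = -0.4250 + 0.0440i → escape time 8
(row=4, col=2): c = 0.0500 + 0.0440i → escape time 8
(row=4, col=3): c = 0.5250 + 0.0440i → escape time 5
(row=4, col=4): c = 1.0000 + 0.0440i → escape time 2
(row=5, col=0): c = -0.9000 + -0.3200i → escape time 8
(row=5, col=1): c = -0.4250 + -0.3200i → escape time 8
(row=5, col=2): c = 0.0500 + -0.3200i → escape time 8
(row=5, col=3): c = 0.5250 + -0.3200i → escape time 5
(row=5, col=4): c = 1.0000 + -0.3200i → escape time 2

Answer: 22222
34422
46832
78852
88852
88852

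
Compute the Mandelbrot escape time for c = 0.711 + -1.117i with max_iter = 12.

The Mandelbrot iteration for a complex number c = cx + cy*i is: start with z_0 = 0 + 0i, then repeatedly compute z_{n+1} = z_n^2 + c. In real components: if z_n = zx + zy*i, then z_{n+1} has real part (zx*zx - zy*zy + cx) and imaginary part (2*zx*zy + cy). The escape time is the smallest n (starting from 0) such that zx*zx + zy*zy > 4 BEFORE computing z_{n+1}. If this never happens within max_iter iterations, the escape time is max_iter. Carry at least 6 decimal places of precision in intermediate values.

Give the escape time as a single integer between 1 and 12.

Answer: 2

Derivation:
z_0 = 0 + 0i, c = 0.7110 + -1.1170i
Iter 1: z = 0.7110 + -1.1170i, |z|^2 = 1.7532
Iter 2: z = -0.0312 + -2.7054i, |z|^2 = 7.3200
Escaped at iteration 2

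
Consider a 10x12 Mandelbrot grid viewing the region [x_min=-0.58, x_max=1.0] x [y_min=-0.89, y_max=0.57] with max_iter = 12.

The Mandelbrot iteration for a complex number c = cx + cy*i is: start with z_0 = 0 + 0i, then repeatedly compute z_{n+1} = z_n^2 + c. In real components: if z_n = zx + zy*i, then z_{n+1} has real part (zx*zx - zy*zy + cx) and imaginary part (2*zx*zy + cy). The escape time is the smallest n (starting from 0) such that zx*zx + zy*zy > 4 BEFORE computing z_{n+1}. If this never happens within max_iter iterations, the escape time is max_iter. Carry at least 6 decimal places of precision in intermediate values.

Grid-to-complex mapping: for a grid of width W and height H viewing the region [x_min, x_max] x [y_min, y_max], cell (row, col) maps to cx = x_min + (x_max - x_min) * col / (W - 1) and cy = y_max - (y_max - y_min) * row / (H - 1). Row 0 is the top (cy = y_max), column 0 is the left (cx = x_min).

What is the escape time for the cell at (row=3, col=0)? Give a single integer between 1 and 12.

z_0 = 0 + 0i, c = -0.5800 + 0.1718i
Iter 1: z = -0.5800 + 0.1718i, |z|^2 = 0.3659
Iter 2: z = -0.2731 + -0.0275i, |z|^2 = 0.0754
Iter 3: z = -0.5062 + 0.1868i, |z|^2 = 0.2911
Iter 4: z = -0.3587 + -0.0173i, |z|^2 = 0.1290
Iter 5: z = -0.4516 + 0.1842i, |z|^2 = 0.2379
Iter 6: z = -0.4100 + 0.0054i, |z|^2 = 0.1681
Iter 7: z = -0.4119 + 0.1674i, |z|^2 = 0.1977
Iter 8: z = -0.4383 + 0.0339i, |z|^2 = 0.1933
Iter 9: z = -0.3890 + 0.1421i, |z|^2 = 0.1715
Iter 10: z = -0.4488 + 0.0613i, |z|^2 = 0.2052
Iter 11: z = -0.3823 + 0.1168i, |z|^2 = 0.1598

Answer: 12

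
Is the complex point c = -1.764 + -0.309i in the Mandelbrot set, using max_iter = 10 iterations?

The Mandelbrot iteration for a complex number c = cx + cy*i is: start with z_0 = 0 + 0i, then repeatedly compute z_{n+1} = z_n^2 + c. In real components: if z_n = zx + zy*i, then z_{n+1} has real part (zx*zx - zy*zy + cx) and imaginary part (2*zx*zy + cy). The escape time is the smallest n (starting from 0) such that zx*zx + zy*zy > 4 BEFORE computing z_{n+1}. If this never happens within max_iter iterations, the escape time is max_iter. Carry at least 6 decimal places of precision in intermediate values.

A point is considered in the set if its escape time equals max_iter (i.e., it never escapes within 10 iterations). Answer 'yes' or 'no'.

z_0 = 0 + 0i, c = -1.7640 + -0.3090i
Iter 1: z = -1.7640 + -0.3090i, |z|^2 = 3.2072
Iter 2: z = 1.2522 + 0.7812i, |z|^2 = 2.1782
Iter 3: z = -0.8062 + 1.6473i, |z|^2 = 3.3636
Iter 4: z = -3.8278 + -2.9650i, |z|^2 = 23.4438
Escaped at iteration 4

Answer: no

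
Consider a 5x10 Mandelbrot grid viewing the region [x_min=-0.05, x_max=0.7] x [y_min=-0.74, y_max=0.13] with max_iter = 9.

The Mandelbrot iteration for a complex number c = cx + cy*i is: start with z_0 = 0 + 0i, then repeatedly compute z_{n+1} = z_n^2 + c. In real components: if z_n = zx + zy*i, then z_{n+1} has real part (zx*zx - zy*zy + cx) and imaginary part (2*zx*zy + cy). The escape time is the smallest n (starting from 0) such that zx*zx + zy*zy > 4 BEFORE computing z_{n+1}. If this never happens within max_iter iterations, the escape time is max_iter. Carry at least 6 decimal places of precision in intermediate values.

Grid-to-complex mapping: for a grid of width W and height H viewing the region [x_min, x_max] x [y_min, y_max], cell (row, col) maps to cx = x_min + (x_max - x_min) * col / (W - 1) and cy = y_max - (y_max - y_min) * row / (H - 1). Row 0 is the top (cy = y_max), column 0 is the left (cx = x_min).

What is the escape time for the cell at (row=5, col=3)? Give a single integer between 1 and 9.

z_0 = 0 + 0i, c = 0.5125 + -0.3533i
Iter 1: z = 0.5125 + -0.3533i, |z|^2 = 0.3875
Iter 2: z = 0.6503 + -0.7155i, |z|^2 = 0.9348
Iter 3: z = 0.4235 + -1.2839i, |z|^2 = 1.8278
Iter 4: z = -0.9567 + -1.4407i, |z|^2 = 2.9909
Iter 5: z = -0.6480 + 2.4032i, |z|^2 = 6.1954
Escaped at iteration 5

Answer: 5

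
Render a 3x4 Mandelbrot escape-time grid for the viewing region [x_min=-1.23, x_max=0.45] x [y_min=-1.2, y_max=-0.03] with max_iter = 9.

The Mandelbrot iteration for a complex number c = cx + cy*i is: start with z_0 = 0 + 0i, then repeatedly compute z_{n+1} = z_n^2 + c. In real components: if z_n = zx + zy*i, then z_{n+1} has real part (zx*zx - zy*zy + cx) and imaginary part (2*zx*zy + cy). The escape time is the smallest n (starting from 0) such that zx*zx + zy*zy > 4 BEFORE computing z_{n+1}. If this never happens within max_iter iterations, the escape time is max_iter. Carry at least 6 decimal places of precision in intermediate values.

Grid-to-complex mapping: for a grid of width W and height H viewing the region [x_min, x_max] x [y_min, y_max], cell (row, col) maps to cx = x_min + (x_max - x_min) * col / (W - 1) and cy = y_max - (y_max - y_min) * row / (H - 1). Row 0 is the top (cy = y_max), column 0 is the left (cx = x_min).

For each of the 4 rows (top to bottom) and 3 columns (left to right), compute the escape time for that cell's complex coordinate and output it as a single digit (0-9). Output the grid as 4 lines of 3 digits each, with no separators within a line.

(row=0, col=0): c = -1.2300 + -0.0300i → escape time 9
(row=0, col=1): c = -0.3900 + -0.0300i → escape time 9
(row=0, col=2): c = 0.4500 + -0.0300i → escape time 6
(row=1, col=0): c = -1.2300 + -0.4200i → escape time 7
(row=1, col=1): c = -0.3900 + -0.4200i → escape time 9
(row=1, col=2): c = 0.4500 + -0.4200i → escape time 7
(row=2, col=0): c = -1.2300 + -0.8100i → escape time 3
(row=2, col=1): c = -0.3900 + -0.8100i → escape time 6
(row=2, col=2): c = 0.4500 + -0.8100i → escape time 3
(row=3, col=0): c = -1.2300 + -1.2000i → escape time 2
(row=3, col=1): c = -0.3900 + -1.2000i → escape time 3
(row=3, col=2): c = 0.4500 + -1.2000i → escape time 2

Answer: 996
797
363
232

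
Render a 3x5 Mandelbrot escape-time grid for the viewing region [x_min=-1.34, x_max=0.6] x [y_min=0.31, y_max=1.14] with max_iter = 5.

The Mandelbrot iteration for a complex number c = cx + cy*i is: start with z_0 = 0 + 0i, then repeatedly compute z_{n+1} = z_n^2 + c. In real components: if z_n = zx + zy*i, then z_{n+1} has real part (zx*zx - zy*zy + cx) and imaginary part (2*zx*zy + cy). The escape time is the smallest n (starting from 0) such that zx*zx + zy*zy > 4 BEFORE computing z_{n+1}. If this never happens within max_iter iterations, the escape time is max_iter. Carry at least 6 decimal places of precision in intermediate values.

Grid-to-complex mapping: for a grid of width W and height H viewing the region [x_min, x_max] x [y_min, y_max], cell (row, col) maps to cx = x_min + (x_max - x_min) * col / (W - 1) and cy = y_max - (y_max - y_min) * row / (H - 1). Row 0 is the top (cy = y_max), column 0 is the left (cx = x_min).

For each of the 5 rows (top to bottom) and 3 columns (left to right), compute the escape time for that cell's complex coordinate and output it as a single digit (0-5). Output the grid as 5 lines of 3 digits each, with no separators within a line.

(row=0, col=0): c = -1.3400 + 1.1400i → escape time 2
(row=0, col=1): c = -0.3700 + 1.1400i → escape time 4
(row=0, col=2): c = 0.6000 + 1.1400i → escape time 2
(row=1, col=0): c = -1.3400 + 0.9325i → escape time 3
(row=1, col=1): c = -0.3700 + 0.9325i → escape time 5
(row=1, col=2): c = 0.6000 + 0.9325i → escape time 2
(row=2, col=0): c = -1.3400 + 0.7250i → escape time 3
(row=2, col=1): c = -0.3700 + 0.7250i → escape time 5
(row=2, col=2): c = 0.6000 + 0.7250i → escape time 3
(row=3, col=0): c = -1.3400 + 0.5175i → escape time 3
(row=3, col=1): c = -0.3700 + 0.5175i → escape time 5
(row=3, col=2): c = 0.6000 + 0.5175i → escape time 3
(row=4, col=0): c = -1.3400 + 0.3100i → escape time 5
(row=4, col=1): c = -0.3700 + 0.3100i → escape time 5
(row=4, col=2): c = 0.6000 + 0.3100i → escape time 4

Answer: 242
352
353
353
554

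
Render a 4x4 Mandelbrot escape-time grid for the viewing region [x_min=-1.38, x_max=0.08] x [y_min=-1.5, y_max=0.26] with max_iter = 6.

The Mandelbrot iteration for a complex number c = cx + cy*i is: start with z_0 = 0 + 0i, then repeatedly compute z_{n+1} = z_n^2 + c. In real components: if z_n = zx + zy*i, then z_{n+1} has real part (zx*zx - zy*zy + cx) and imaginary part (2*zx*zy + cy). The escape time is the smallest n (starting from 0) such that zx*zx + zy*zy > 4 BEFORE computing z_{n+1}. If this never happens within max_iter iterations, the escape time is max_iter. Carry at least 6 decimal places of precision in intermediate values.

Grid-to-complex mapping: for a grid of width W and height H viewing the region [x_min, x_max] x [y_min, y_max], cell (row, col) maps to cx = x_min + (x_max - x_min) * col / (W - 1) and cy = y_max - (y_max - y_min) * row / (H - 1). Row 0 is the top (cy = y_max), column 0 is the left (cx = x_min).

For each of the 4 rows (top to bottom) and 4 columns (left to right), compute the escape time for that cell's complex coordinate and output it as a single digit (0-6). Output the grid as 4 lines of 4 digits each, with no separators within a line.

(row=0, col=0): c = -1.3800 + 0.2600i → escape time 6
(row=0, col=1): c = -0.8933 + 0.2600i → escape time 6
(row=0, col=2): c = -0.4067 + 0.2600i → escape time 6
(row=0, col=3): c = 0.0800 + 0.2600i → escape time 6
(row=1, col=0): c = -1.3800 + -0.3267i → escape time 5
(row=1, col=1): c = -0.8933 + -0.3267i → escape time 6
(row=1, col=2): c = -0.4067 + -0.3267i → escape time 6
(row=1, col=3): c = 0.0800 + -0.3267i → escape time 6
(row=2, col=0): c = -1.3800 + -0.9133i → escape time 3
(row=2, col=1): c = -0.8933 + -0.9133i → escape time 3
(row=2, col=2): c = -0.4067 + -0.9133i → escape time 5
(row=2, col=3): c = 0.0800 + -0.9133i → escape time 5
(row=3, col=0): c = -1.3800 + -1.5000i → escape time 1
(row=3, col=1): c = -0.8933 + -1.5000i → escape time 2
(row=3, col=2): c = -0.4067 + -1.5000i → escape time 2
(row=3, col=3): c = 0.0800 + -1.5000i → escape time 2

Answer: 6666
5666
3355
1222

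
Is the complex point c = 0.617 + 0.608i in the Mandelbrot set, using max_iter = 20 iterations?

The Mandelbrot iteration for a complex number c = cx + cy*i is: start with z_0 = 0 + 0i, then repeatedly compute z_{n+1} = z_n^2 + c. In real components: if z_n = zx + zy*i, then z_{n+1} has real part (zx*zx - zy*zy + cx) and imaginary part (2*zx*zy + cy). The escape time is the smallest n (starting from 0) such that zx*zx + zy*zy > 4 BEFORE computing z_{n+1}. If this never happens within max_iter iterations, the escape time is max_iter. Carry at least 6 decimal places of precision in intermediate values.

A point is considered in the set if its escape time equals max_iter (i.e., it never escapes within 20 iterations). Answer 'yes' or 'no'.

Answer: no

Derivation:
z_0 = 0 + 0i, c = 0.6170 + 0.6080i
Iter 1: z = 0.6170 + 0.6080i, |z|^2 = 0.7504
Iter 2: z = 0.6280 + 1.3583i, |z|^2 = 2.2393
Iter 3: z = -0.8335 + 2.3141i, |z|^2 = 6.0496
Escaped at iteration 3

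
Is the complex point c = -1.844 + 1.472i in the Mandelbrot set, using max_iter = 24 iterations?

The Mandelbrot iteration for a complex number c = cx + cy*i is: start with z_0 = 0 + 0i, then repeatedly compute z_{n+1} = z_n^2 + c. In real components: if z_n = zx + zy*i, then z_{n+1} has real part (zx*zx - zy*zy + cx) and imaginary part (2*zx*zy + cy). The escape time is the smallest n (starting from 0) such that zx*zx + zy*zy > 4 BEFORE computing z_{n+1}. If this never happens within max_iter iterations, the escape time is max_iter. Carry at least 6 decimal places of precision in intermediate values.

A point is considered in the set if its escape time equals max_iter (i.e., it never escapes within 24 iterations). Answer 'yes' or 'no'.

Answer: no

Derivation:
z_0 = 0 + 0i, c = -1.8440 + 1.4720i
Iter 1: z = -1.8440 + 1.4720i, |z|^2 = 5.5671
Escaped at iteration 1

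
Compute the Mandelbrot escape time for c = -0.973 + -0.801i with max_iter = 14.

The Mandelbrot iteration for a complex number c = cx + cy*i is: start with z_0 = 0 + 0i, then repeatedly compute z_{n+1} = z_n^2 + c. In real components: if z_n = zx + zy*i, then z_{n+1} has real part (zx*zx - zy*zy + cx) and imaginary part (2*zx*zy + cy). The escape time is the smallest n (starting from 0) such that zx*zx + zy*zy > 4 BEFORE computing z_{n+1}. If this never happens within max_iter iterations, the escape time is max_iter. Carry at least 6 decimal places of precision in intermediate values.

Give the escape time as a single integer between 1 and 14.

Answer: 3

Derivation:
z_0 = 0 + 0i, c = -0.9730 + -0.8010i
Iter 1: z = -0.9730 + -0.8010i, |z|^2 = 1.5883
Iter 2: z = -0.6679 + 0.7577i, |z|^2 = 1.0202
Iter 3: z = -1.1011 + -1.8132i, |z|^2 = 4.5000
Escaped at iteration 3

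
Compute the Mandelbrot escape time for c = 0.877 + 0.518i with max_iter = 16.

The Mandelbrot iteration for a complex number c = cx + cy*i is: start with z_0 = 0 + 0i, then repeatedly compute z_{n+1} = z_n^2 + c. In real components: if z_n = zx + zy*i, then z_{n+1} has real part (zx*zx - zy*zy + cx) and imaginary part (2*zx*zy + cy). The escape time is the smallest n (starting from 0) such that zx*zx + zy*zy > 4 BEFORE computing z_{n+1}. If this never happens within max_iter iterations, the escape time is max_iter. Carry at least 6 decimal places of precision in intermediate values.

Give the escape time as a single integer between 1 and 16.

z_0 = 0 + 0i, c = 0.8770 + 0.5180i
Iter 1: z = 0.8770 + 0.5180i, |z|^2 = 1.0375
Iter 2: z = 1.3778 + 1.4266i, |z|^2 = 3.9335
Iter 3: z = 0.7402 + 4.4491i, |z|^2 = 20.3422
Escaped at iteration 3

Answer: 3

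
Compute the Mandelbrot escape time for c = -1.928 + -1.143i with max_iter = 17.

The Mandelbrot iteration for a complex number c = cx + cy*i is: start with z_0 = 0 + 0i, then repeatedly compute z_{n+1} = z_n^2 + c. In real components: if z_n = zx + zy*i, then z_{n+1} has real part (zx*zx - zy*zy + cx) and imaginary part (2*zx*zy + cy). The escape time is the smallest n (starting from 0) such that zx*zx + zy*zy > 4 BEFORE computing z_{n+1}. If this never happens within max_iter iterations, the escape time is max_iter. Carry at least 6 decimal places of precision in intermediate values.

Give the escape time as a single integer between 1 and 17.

Answer: 1

Derivation:
z_0 = 0 + 0i, c = -1.9280 + -1.1430i
Iter 1: z = -1.9280 + -1.1430i, |z|^2 = 5.0236
Escaped at iteration 1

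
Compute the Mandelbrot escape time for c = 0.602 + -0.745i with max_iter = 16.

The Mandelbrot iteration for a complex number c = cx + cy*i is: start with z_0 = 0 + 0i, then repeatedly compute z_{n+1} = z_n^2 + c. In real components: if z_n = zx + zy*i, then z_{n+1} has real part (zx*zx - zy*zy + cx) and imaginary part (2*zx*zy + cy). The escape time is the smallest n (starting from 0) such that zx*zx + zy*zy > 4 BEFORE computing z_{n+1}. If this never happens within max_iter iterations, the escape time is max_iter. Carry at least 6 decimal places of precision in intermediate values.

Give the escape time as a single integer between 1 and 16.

z_0 = 0 + 0i, c = 0.6020 + -0.7450i
Iter 1: z = 0.6020 + -0.7450i, |z|^2 = 0.9174
Iter 2: z = 0.4094 + -1.6420i, |z|^2 = 2.8637
Iter 3: z = -1.9265 + -2.0894i, |z|^2 = 8.0770
Escaped at iteration 3

Answer: 3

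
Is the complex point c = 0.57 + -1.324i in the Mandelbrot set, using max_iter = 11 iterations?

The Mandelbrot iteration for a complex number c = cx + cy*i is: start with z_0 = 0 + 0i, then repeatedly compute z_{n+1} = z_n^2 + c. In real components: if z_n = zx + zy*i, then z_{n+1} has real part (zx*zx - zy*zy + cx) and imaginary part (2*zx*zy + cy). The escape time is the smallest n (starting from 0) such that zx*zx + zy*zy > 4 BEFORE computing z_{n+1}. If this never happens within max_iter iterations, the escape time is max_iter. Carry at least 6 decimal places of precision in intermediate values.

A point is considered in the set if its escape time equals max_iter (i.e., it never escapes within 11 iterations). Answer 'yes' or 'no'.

z_0 = 0 + 0i, c = 0.5700 + -1.3240i
Iter 1: z = 0.5700 + -1.3240i, |z|^2 = 2.0779
Iter 2: z = -0.8581 + -2.8334i, |z|^2 = 8.7642
Escaped at iteration 2

Answer: no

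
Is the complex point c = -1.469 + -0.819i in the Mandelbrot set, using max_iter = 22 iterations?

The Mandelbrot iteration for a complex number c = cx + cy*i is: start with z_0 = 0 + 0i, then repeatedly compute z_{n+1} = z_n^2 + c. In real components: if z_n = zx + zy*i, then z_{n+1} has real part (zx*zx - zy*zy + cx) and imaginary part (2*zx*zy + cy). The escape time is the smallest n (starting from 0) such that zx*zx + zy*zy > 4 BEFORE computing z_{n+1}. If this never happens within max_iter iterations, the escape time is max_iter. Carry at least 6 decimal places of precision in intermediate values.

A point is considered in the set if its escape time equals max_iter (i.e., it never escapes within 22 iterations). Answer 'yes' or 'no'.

z_0 = 0 + 0i, c = -1.4690 + -0.8190i
Iter 1: z = -1.4690 + -0.8190i, |z|^2 = 2.8287
Iter 2: z = 0.0182 + 1.5872i, |z|^2 = 2.5196
Iter 3: z = -3.9879 + -0.7612i, |z|^2 = 16.4831
Escaped at iteration 3

Answer: no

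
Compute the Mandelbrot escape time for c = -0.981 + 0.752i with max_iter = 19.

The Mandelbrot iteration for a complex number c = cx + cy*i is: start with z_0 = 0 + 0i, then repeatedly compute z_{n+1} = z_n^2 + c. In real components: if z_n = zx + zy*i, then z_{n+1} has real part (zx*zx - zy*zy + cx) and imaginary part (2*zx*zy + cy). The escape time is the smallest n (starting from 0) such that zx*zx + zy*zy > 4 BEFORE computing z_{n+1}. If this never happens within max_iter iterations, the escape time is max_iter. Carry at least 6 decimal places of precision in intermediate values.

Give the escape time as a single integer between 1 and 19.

Answer: 4

Derivation:
z_0 = 0 + 0i, c = -0.9810 + 0.7520i
Iter 1: z = -0.9810 + 0.7520i, |z|^2 = 1.5279
Iter 2: z = -0.5841 + -0.7234i, |z|^2 = 0.8646
Iter 3: z = -1.1631 + 1.5972i, |z|^2 = 3.9038
Iter 4: z = -2.1791 + -2.9634i, |z|^2 = 13.5301
Escaped at iteration 4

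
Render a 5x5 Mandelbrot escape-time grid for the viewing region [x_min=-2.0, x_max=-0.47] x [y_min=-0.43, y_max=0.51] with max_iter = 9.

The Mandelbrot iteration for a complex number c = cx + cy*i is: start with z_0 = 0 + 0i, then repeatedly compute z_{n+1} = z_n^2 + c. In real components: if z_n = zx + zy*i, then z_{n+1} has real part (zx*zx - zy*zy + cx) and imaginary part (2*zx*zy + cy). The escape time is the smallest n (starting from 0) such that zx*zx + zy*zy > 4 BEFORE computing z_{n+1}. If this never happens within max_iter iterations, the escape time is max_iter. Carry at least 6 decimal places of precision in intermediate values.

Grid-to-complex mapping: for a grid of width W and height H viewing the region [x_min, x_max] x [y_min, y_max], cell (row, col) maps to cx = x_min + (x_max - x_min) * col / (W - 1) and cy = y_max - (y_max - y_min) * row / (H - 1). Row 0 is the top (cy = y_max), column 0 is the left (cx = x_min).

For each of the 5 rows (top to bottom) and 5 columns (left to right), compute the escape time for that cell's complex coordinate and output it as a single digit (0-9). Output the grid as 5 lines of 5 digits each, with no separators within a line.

Answer: 13469
14999
18999
15999
13679

Derivation:
(row=0, col=0): c = -2.0000 + 0.5100i → escape time 1
(row=0, col=1): c = -1.6175 + 0.5100i → escape time 3
(row=0, col=2): c = -1.2350 + 0.5100i → escape time 4
(row=0, col=3): c = -0.8525 + 0.5100i → escape time 6
(row=0, col=4): c = -0.4700 + 0.5100i → escape time 9
(row=1, col=0): c = -2.0000 + 0.2750i → escape time 1
(row=1, col=1): c = -1.6175 + 0.2750i → escape time 4
(row=1, col=2): c = -1.2350 + 0.2750i → escape time 9
(row=1, col=3): c = -0.8525 + 0.2750i → escape time 9
(row=1, col=4): c = -0.4700 + 0.2750i → escape time 9
(row=2, col=0): c = -2.0000 + 0.0400i → escape time 1
(row=2, col=1): c = -1.6175 + 0.0400i → escape time 8
(row=2, col=2): c = -1.2350 + 0.0400i → escape time 9
(row=2, col=3): c = -0.8525 + 0.0400i → escape time 9
(row=2, col=4): c = -0.4700 + 0.0400i → escape time 9
(row=3, col=0): c = -2.0000 + -0.1950i → escape time 1
(row=3, col=1): c = -1.6175 + -0.1950i → escape time 5
(row=3, col=2): c = -1.2350 + -0.1950i → escape time 9
(row=3, col=3): c = -0.8525 + -0.1950i → escape time 9
(row=3, col=4): c = -0.4700 + -0.1950i → escape time 9
(row=4, col=0): c = -2.0000 + -0.4300i → escape time 1
(row=4, col=1): c = -1.6175 + -0.4300i → escape time 3
(row=4, col=2): c = -1.2350 + -0.4300i → escape time 6
(row=4, col=3): c = -0.8525 + -0.4300i → escape time 7
(row=4, col=4): c = -0.4700 + -0.4300i → escape time 9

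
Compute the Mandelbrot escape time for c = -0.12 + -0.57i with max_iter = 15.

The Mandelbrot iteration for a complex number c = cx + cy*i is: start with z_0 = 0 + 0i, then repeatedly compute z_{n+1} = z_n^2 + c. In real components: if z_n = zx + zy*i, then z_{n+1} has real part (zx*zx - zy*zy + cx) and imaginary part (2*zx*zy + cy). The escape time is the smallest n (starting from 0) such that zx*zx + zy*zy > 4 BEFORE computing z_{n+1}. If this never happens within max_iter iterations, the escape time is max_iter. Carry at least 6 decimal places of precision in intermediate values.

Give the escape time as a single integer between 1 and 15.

Answer: 15

Derivation:
z_0 = 0 + 0i, c = -0.1200 + -0.5700i
Iter 1: z = -0.1200 + -0.5700i, |z|^2 = 0.3393
Iter 2: z = -0.4305 + -0.4332i, |z|^2 = 0.3730
Iter 3: z = -0.1223 + -0.1970i, |z|^2 = 0.0538
Iter 4: z = -0.1438 + -0.5218i, |z|^2 = 0.2930
Iter 5: z = -0.3716 + -0.4199i, |z|^2 = 0.3144
Iter 6: z = -0.1582 + -0.2580i, |z|^2 = 0.0916
Iter 7: z = -0.1615 + -0.4884i, |z|^2 = 0.2646
Iter 8: z = -0.3324 + -0.4122i, |z|^2 = 0.2805
Iter 9: z = -0.1794 + -0.2959i, |z|^2 = 0.1198
Iter 10: z = -0.1754 + -0.4638i, |z|^2 = 0.2459
Iter 11: z = -0.3044 + -0.4073i, |z|^2 = 0.2585
Iter 12: z = -0.1933 + -0.3221i, |z|^2 = 0.1411
Iter 13: z = -0.1864 + -0.4455i, |z|^2 = 0.2332
Iter 14: z = -0.2837 + -0.4040i, |z|^2 = 0.2437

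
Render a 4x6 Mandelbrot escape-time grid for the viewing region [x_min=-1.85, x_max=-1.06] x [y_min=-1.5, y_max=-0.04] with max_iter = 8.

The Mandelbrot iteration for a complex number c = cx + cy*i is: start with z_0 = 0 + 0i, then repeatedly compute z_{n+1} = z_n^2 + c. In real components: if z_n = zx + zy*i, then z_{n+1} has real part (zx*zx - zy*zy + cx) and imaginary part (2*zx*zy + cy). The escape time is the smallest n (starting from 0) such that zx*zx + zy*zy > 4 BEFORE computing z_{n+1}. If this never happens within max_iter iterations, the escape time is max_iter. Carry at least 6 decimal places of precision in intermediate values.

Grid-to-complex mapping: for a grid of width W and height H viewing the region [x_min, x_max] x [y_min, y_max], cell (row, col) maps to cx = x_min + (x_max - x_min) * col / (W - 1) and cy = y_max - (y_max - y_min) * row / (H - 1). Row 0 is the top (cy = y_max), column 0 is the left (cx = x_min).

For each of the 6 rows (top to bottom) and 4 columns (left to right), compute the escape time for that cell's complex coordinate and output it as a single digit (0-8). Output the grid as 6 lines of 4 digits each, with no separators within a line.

(row=0, col=0): c = -1.8500 + -0.0400i → escape time 6
(row=0, col=1): c = -1.5867 + -0.0400i → escape time 8
(row=0, col=2): c = -1.3233 + -0.0400i → escape time 8
(row=0, col=3): c = -1.0600 + -0.0400i → escape time 8
(row=1, col=0): c = -1.8500 + -0.3320i → escape time 3
(row=1, col=1): c = -1.5867 + -0.3320i → escape time 4
(row=1, col=2): c = -1.3233 + -0.3320i → escape time 6
(row=1, col=3): c = -1.0600 + -0.3320i → escape time 8
(row=2, col=0): c = -1.8500 + -0.6240i → escape time 2
(row=2, col=1): c = -1.5867 + -0.6240i → escape time 3
(row=2, col=2): c = -1.3233 + -0.6240i → escape time 3
(row=2, col=3): c = -1.0600 + -0.6240i → escape time 4
(row=3, col=0): c = -1.8500 + -0.9160i → escape time 1
(row=3, col=1): c = -1.5867 + -0.9160i → escape time 3
(row=3, col=2): c = -1.3233 + -0.9160i → escape time 3
(row=3, col=3): c = -1.0600 + -0.9160i → escape time 3
(row=4, col=0): c = -1.8500 + -1.2080i → escape time 1
(row=4, col=1): c = -1.5867 + -1.2080i → escape time 2
(row=4, col=2): c = -1.3233 + -1.2080i → escape time 2
(row=4, col=3): c = -1.0600 + -1.2080i → escape time 3
(row=5, col=0): c = -1.8500 + -1.5000i → escape time 1
(row=5, col=1): c = -1.5867 + -1.5000i → escape time 1
(row=5, col=2): c = -1.3233 + -1.5000i → escape time 1
(row=5, col=3): c = -1.0600 + -1.5000i → escape time 2

Answer: 6888
3468
2334
1333
1223
1112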